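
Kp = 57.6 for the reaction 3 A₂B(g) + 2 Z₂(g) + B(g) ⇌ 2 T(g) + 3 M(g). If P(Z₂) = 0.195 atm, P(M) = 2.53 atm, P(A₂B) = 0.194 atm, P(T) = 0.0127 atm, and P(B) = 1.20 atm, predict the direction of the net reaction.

toward products

Qp = P(T)²·P(M)³ / (P(A₂B)³·P(Z₂)²·P(B)) = (0.0127)²·(2.53)³ / ((0.194)³·(0.195)²·(1.20)) = 7.84
Qp = 7.84 < Kp = 57.6, so the forward reaction proceeds.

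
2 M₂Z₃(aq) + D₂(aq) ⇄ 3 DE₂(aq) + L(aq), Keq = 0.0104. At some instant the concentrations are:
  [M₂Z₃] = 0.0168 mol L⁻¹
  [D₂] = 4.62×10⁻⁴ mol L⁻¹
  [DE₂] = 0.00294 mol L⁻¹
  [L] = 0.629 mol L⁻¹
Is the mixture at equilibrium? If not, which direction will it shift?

Q = [DE₂]³·[L] / ([M₂Z₃]²·[D₂]) = (0.00294)³·(0.629) / ((0.0168)²·(4.62×10⁻⁴)) = 0.123
Q = 0.123 > Keq = 0.0104: net reverse reaction.

no; Q > K, reaction proceeds in reverse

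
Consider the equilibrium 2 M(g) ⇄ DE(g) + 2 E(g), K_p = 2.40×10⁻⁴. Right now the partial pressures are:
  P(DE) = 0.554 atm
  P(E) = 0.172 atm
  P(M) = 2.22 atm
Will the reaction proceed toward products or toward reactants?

Q_p = P(DE)·P(E)² / P(M)² = (0.554)·(0.172)² / (2.22)² = 0.00333
Q_p = 0.00333 > K_p = 2.40×10⁻⁴, so the reverse reaction proceeds.

in the reverse direction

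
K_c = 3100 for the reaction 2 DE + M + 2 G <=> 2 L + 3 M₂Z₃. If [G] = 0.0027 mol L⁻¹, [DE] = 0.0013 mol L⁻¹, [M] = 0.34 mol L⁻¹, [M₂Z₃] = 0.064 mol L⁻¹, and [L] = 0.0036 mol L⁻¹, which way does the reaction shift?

Q_c = [L]²·[M₂Z₃]³ / ([DE]²·[M]·[G]²) = (0.0036)²·(0.064)³ / ((0.0013)²·(0.34)·(0.0027)²) = 810
Q_c = 810 < K_c = 3100, so the forward reaction proceeds.

toward products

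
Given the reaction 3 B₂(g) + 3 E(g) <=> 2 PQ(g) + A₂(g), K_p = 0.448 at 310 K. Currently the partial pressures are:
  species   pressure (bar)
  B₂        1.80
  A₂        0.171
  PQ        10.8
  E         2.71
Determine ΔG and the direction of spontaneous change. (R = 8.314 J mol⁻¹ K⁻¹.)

ΔG = -2.47 kJ/mol; the forward reaction is spontaneous

Q_p = P(PQ)²·P(A₂) / (P(B₂)³·P(E)³) = (10.8)²·(0.171) / ((1.80)³·(2.71)³) = 0.172
ΔG = RT ln(Q_p/K_p) = (8.314 J mol⁻¹ K⁻¹)(310 K) × ln(0.172/0.448)
   = (2.577 kJ/mol)(-0.9573) = -2.47 kJ/mol
ΔG < 0, so the forward reaction is spontaneous (proceeds forward).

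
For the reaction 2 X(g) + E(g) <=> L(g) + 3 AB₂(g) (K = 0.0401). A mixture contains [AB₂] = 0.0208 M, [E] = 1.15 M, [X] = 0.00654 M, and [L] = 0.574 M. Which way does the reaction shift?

Q = [L]·[AB₂]³ / ([X]²·[E]) = (0.574)·(0.0208)³ / ((0.00654)²·(1.15)) = 0.105
Q = 0.105 > K = 0.0401, so the reverse reaction proceeds.

reverse (toward reactants)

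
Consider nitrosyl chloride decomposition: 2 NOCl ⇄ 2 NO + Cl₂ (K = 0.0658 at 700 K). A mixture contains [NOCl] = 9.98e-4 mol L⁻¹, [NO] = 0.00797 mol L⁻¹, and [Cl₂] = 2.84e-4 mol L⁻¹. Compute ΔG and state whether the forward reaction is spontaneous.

Q = [NO]²·[Cl₂] / [NOCl]² = (0.00797)²·(2.84e-4) / (9.98e-4)² = 0.0181
ΔG = RT ln(Q/K) = (8.314 J mol⁻¹ K⁻¹)(700 K) × ln(0.0181/0.0658)
   = (5.820 kJ/mol)(-1.291) = -7.51 kJ/mol
ΔG < 0, so the forward reaction is spontaneous (proceeds forward).

ΔG = -7.51 kJ/mol; the forward reaction is spontaneous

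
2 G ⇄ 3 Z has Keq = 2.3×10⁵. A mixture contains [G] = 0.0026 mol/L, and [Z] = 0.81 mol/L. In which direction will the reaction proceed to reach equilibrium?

toward products

Q = [Z]³ / [G]² = (0.81)³ / (0.0026)² = 79000
Q = 79000 < Keq = 2.3×10⁵, so the forward reaction proceeds.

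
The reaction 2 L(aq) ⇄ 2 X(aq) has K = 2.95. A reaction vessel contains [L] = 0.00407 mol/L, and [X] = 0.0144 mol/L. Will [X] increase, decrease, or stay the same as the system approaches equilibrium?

Q = [X]² / [L]² = (0.0144)² / (0.00407)² = 12.5
Q = 12.5 > K = 2.95: net reverse reaction.
X is a product, so it decreases.

decrease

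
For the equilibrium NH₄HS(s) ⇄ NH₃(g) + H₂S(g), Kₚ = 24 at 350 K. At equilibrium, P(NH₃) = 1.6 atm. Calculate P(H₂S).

P(H₂S) = 15 atm

(NH₄HS is a pure solid — omitted from Kₚ.)
At equilibrium, Kₚ = P(NH₃)·P(H₂S) = 24.
(1.6)·(P(H₂S)) = 24
P(H₂S) = 15.0 = 15 atm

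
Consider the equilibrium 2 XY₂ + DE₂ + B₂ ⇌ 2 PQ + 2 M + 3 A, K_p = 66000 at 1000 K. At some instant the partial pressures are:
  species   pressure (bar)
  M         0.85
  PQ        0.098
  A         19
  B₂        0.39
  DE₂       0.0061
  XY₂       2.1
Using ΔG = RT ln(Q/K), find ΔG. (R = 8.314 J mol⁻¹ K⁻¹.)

ΔG = -22.3 kJ/mol

Q_p = P(PQ)²·P(M)²·P(A)³ / (P(XY₂)²·P(DE₂)·P(B₂)) = (0.098)²·(0.85)²·(19)³ / ((2.1)²·(0.0061)·(0.39)) = 4540
ΔG = RT ln(Q_p/K_p) = (8.314 J mol⁻¹ K⁻¹)(1000 K) × ln(4540/66000)
   = (8.314 kJ/mol)(-2.677) = -22.3 kJ/mol
ΔG < 0, so the forward reaction is spontaneous (proceeds forward).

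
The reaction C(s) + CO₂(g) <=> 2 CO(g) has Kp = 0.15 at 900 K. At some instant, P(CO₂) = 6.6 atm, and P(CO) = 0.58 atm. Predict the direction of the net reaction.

in the forward direction

(C is a pure solid — omitted from Qp.)
Qp = P(CO)² / P(CO₂) = (0.58)² / (6.6) = 0.051
Qp = 0.051 < Kp = 0.15, so the forward reaction proceeds.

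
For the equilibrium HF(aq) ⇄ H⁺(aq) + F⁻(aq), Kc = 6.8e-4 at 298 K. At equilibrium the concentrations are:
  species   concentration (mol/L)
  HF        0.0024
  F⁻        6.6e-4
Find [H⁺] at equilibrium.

[H⁺] = 0.0025 mol/L

At equilibrium, Kc = [H⁺]·[F⁻] / [HF] = 6.8e-4.
([H⁺])·(6.6e-4) / (0.0024) = 6.8e-4
[H⁺] = 0.00247 = 0.0025 mol/L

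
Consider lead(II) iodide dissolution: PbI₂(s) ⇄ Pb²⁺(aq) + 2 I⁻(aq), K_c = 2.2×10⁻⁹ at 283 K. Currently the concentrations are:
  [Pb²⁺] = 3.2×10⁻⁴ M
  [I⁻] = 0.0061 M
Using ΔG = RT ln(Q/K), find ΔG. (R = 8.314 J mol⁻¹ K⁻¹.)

(PbI₂ is a pure solid — omitted from Q_c.)
Q_c = [Pb²⁺]·[I⁻]² = (3.2×10⁻⁴)·(0.0061)² = 1.19×10⁻⁸
ΔG = RT ln(Q_c/K_c) = (8.314 J mol⁻¹ K⁻¹)(283 K) × ln(1.19×10⁻⁸/2.2×10⁻⁹)
   = (2.353 kJ/mol)(1.688) = 3.97 kJ/mol
ΔG > 0, so the forward reaction is non-spontaneous (proceeds in reverse).

ΔG = 3.97 kJ/mol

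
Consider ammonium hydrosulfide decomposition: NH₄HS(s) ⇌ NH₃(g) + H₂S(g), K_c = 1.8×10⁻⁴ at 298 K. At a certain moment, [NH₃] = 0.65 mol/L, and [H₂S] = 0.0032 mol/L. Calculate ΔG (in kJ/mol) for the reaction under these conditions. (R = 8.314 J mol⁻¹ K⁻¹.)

(NH₄HS is a pure solid — omitted from Q_c.)
Q_c = [NH₃]·[H₂S] = (0.65)·(0.0032) = 0.00208
ΔG = RT ln(Q_c/K_c) = (8.314 J mol⁻¹ K⁻¹)(298 K) × ln(0.00208/1.8×10⁻⁴)
   = (2.478 kJ/mol)(2.447) = 6.06 kJ/mol
ΔG > 0, so the forward reaction is non-spontaneous (proceeds in reverse).

ΔG = 6.06 kJ/mol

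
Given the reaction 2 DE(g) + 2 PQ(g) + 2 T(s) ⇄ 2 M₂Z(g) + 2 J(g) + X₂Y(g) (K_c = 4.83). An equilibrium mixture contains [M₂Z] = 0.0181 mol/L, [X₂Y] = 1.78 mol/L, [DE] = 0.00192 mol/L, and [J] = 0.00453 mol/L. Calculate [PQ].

(T is a pure solid — omitted from K_c.)
At equilibrium, K_c = [M₂Z]²·[J]²·[X₂Y] / ([DE]²·[PQ]²) = 4.83.
(0.0181)²·(0.00453)²·(1.78) / ((0.00192)²·([PQ])²) = 4.83
[PQ]² = 6.72×10⁻⁴ ⇒ [PQ] = 0.0259 mol/L

[PQ] = 0.0259 mol/L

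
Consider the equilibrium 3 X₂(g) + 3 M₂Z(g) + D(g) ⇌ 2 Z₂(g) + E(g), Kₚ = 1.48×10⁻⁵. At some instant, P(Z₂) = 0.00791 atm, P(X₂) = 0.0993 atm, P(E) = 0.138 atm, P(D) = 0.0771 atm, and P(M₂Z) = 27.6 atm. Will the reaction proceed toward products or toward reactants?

Qₚ = P(Z₂)²·P(E) / (P(X₂)³·P(M₂Z)³·P(D)) = (0.00791)²·(0.138) / ((0.0993)³·(27.6)³·(0.0771)) = 5.44×10⁻⁶
Qₚ = 5.44×10⁻⁶ < Kₚ = 1.48×10⁻⁵, so the forward reaction proceeds.

forward (toward products)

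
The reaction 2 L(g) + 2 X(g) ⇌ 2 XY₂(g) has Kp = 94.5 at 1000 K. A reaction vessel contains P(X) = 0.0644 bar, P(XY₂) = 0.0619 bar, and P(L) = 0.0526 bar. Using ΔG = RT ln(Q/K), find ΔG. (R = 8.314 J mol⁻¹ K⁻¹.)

ΔG = 10.5 kJ/mol

Qp = P(XY₂)² / (P(L)²·P(X)²) = (0.0619)² / ((0.0526)²·(0.0644)²) = 334
ΔG = RT ln(Qp/Kp) = (8.314 J mol⁻¹ K⁻¹)(1000 K) × ln(334/94.5)
   = (8.314 kJ/mol)(1.263) = 10.5 kJ/mol
ΔG > 0, so the forward reaction is non-spontaneous (proceeds in reverse).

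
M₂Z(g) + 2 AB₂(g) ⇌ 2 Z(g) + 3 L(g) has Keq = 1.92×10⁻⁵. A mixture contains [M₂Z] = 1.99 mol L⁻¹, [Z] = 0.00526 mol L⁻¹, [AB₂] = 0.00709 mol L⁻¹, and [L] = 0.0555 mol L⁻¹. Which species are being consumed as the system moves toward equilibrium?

Q = [Z]²·[L]³ / ([M₂Z]·[AB₂]²) = (0.00526)²·(0.0555)³ / ((1.99)·(0.00709)²) = 4.73×10⁻⁵
Q = 4.73×10⁻⁵ > Keq = 1.92×10⁻⁵: net reverse reaction.

Z, L (products)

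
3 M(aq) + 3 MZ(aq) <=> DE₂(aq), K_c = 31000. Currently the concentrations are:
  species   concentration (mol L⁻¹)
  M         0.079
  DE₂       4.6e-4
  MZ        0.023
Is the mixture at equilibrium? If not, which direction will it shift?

Q_c = [DE₂] / ([M]³·[MZ]³) = (4.6e-4) / ((0.079)³·(0.023)³) = 77000
Q_c = 77000 > K_c = 31000: net reverse reaction.

no; Q > K, reaction proceeds in reverse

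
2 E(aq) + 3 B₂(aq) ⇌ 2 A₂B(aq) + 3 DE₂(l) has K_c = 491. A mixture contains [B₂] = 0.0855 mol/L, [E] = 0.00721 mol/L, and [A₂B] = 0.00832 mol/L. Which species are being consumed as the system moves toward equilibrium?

(DE₂ is a pure liquid — omitted from Q_c.)
Q_c = [A₂B]² / ([E]²·[B₂]³) = (0.00832)² / ((0.00721)²·(0.0855)³) = 2130
Q_c = 2130 > K_c = 491: net reverse reaction.

A₂B, DE₂ (products)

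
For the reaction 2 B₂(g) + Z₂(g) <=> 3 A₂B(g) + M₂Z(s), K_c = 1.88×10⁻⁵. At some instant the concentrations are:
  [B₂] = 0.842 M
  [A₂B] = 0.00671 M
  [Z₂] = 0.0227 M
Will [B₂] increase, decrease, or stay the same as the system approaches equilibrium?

stay the same

(M₂Z is a pure solid — omitted from Q_c.)
Q_c = [A₂B]³ / ([B₂]²·[Z₂]) = (0.00671)³ / ((0.842)²·(0.0227)) = 1.88×10⁻⁵
Q_c = 1.88×10⁻⁵ = K_c; the system is at equilibrium.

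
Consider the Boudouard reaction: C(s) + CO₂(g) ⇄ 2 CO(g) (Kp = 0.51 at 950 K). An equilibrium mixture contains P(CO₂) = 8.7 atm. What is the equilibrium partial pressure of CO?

(C is a pure solid — omitted from Kp.)
At equilibrium, Kp = P(CO)² / P(CO₂) = 0.51.
(P(CO))² / (8.7) = 0.51
P(CO)² = 4.44 ⇒ P(CO) = 2.1 atm

P(CO) = 2.1 atm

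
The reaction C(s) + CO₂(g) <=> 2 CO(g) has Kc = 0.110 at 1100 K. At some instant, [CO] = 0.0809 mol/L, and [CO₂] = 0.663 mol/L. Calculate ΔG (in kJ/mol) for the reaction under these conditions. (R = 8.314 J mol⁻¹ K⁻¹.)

ΔG = -22.0 kJ/mol

(C is a pure solid — omitted from Qc.)
Qc = [CO]² / [CO₂] = (0.0809)² / (0.663) = 0.00987
ΔG = RT ln(Qc/Kc) = (8.314 J mol⁻¹ K⁻¹)(1100 K) × ln(0.00987/0.110)
   = (9.145 kJ/mol)(-2.411) = -22.0 kJ/mol
ΔG < 0, so the forward reaction is spontaneous (proceeds forward).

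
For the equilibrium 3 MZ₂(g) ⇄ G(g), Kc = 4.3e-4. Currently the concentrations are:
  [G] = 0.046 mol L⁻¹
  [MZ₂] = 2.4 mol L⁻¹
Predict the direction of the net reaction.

to the left

Qc = [G] / [MZ₂]³ = (0.046) / (2.4)³ = 0.0033
Qc = 0.0033 > Kc = 4.3e-4, so the reverse reaction proceeds.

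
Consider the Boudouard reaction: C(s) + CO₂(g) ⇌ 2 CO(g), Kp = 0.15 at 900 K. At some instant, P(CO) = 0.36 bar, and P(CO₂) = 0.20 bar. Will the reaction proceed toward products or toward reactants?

(C is a pure solid — omitted from Qp.)
Qp = P(CO)² / P(CO₂) = (0.36)² / (0.20) = 0.65
Qp = 0.65 > Kp = 0.15, so the reverse reaction proceeds.

in the reverse direction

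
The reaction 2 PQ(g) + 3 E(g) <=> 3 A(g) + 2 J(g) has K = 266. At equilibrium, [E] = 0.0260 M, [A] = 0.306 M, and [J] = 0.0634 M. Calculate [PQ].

[PQ] = 0.157 M

At equilibrium, K = [A]³·[J]² / ([PQ]²·[E]³) = 266.
(0.306)³·(0.0634)² / (([PQ])²·(0.0260)³) = 266
[PQ]² = 0.0246 ⇒ [PQ] = 0.157 M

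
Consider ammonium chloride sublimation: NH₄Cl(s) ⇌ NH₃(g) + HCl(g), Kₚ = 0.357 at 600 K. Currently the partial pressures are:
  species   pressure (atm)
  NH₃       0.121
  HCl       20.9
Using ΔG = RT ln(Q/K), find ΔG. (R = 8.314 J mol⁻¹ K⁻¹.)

ΔG = 9.77 kJ/mol

(NH₄Cl is a pure solid — omitted from Qₚ.)
Qₚ = P(NH₃)·P(HCl) = (0.121)·(20.9) = 2.53
ΔG = RT ln(Qₚ/Kₚ) = (8.314 J mol⁻¹ K⁻¹)(600 K) × ln(2.53/0.357)
   = (4.988 kJ/mol)(1.958) = 9.77 kJ/mol
ΔG > 0, so the forward reaction is non-spontaneous (proceeds in reverse).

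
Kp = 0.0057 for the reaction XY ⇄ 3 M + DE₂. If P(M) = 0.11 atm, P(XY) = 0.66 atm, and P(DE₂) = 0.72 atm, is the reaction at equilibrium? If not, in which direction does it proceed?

to the right

Qp = P(M)³·P(DE₂) / P(XY) = (0.11)³·(0.72) / (0.66) = 0.0015
Qp = 0.0015 < Kp = 0.0057, so the forward reaction proceeds.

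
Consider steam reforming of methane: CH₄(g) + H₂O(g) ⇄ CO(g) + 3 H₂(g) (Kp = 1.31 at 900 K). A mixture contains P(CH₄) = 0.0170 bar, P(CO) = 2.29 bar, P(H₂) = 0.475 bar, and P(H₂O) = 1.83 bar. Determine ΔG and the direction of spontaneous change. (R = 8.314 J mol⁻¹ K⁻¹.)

Qp = P(CO)·P(H₂)³ / (P(CH₄)·P(H₂O)) = (2.29)·(0.475)³ / ((0.0170)·(1.83)) = 7.89
ΔG = RT ln(Qp/Kp) = (8.314 J mol⁻¹ K⁻¹)(900 K) × ln(7.89/1.31)
   = (7.483 kJ/mol)(1.796) = 13.4 kJ/mol
ΔG > 0, so the forward reaction is non-spontaneous (proceeds in reverse).

ΔG = 13.4 kJ/mol; the forward reaction is non-spontaneous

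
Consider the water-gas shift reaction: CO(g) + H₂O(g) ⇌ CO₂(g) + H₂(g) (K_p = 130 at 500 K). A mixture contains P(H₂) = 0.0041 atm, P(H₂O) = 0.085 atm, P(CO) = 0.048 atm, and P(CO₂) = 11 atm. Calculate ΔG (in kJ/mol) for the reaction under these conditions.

Q_p = P(CO₂)·P(H₂) / (P(CO)·P(H₂O)) = (11)·(0.0041) / ((0.048)·(0.085)) = 11.1
ΔG = RT ln(Q_p/K_p) = (8.314 J mol⁻¹ K⁻¹)(500 K) × ln(11.1/130)
   = (4.157 kJ/mol)(-2.461) = -10.2 kJ/mol
ΔG < 0, so the forward reaction is spontaneous (proceeds forward).

ΔG = -10.2 kJ/mol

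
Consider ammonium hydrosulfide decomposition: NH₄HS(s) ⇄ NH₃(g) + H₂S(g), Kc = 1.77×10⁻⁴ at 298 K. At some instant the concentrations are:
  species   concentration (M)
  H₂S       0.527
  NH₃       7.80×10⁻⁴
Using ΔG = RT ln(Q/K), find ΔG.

(NH₄HS is a pure solid — omitted from Qc.)
Qc = [NH₃]·[H₂S] = (7.80×10⁻⁴)·(0.527) = 4.11×10⁻⁴
ΔG = RT ln(Qc/Kc) = (8.314 J mol⁻¹ K⁻¹)(298 K) × ln(4.11×10⁻⁴/1.77×10⁻⁴)
   = (2.478 kJ/mol)(0.8424) = 2.09 kJ/mol
ΔG > 0, so the forward reaction is non-spontaneous (proceeds in reverse).

ΔG = 2.09 kJ/mol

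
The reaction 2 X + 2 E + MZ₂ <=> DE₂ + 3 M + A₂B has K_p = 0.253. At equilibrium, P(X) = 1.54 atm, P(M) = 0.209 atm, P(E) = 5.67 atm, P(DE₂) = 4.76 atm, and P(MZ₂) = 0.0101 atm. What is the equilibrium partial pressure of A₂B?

P(A₂B) = 4.48 atm

At equilibrium, K_p = P(DE₂)·P(M)³·P(A₂B) / (P(X)²·P(E)²·P(MZ₂)) = 0.253.
(4.76)·(0.209)³·(P(A₂B)) / ((1.54)²·(5.67)²·(0.0101)) = 0.253
P(A₂B) = 4.48 atm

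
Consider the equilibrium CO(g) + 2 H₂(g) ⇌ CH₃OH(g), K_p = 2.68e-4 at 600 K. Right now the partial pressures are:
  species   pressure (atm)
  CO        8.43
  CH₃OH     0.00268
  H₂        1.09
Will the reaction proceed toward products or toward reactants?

Q_p = P(CH₃OH) / (P(CO)·P(H₂)²) = (0.00268) / ((8.43)·(1.09)²) = 2.68e-4
Q_p = 2.68e-4 = K_p, so the system is already at equilibrium.

no net change (already at equilibrium)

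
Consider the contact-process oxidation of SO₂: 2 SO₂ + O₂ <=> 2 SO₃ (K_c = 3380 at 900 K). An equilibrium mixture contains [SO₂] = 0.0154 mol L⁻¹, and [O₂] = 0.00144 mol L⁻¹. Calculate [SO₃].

At equilibrium, K_c = [SO₃]² / ([SO₂]²·[O₂]) = 3380.
([SO₃])² / ((0.0154)²·(0.00144)) = 3380
[SO₃]² = 0.00115 ⇒ [SO₃] = 0.0340 mol L⁻¹

[SO₃] = 0.0340 mol L⁻¹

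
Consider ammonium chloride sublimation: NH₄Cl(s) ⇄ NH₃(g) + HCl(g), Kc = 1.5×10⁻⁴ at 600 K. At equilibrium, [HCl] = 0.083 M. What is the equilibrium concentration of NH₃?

(NH₄Cl is a pure solid — omitted from Kc.)
At equilibrium, Kc = [NH₃]·[HCl] = 1.5×10⁻⁴.
([NH₃])·(0.083) = 1.5×10⁻⁴
[NH₃] = 0.00181 = 0.0018 M

[NH₃] = 0.0018 M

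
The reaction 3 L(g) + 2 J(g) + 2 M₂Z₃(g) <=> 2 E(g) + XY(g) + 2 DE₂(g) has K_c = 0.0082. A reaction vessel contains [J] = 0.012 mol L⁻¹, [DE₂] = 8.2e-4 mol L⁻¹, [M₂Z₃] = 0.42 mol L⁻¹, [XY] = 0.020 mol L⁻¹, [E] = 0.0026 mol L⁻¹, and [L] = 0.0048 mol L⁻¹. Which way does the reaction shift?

reverse (toward reactants)

Q_c = [E]²·[XY]·[DE₂]² / ([L]³·[J]²·[M₂Z₃]²) = (0.0026)²·(0.020)·(8.2e-4)² / ((0.0048)³·(0.012)²·(0.42)²) = 0.032
Q_c = 0.032 > K_c = 0.0082, so the reverse reaction proceeds.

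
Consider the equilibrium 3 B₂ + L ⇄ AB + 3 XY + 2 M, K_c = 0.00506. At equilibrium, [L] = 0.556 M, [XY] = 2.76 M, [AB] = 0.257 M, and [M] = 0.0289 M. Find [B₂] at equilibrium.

[B₂] = 1.17 M

At equilibrium, K_c = [AB]·[XY]³·[M]² / ([B₂]³·[L]) = 0.00506.
(0.257)·(2.76)³·(0.0289)² / (([B₂])³·(0.556)) = 0.00506
[B₂]³ = 1.60 ⇒ [B₂] = 1.17 M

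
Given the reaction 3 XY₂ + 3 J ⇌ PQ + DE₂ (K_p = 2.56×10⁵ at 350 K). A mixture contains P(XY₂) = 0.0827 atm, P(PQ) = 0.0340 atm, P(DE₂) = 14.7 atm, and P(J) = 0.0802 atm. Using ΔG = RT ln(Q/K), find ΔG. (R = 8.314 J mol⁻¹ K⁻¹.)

Q_p = P(PQ)·P(DE₂) / (P(XY₂)³·P(J)³) = (0.0340)·(14.7) / ((0.0827)³·(0.0802)³) = 1.71×10⁶
ΔG = RT ln(Q_p/K_p) = (8.314 J mol⁻¹ K⁻¹)(350 K) × ln(1.71×10⁶/2.56×10⁵)
   = (2.910 kJ/mol)(1.899) = 5.53 kJ/mol
ΔG > 0, so the forward reaction is non-spontaneous (proceeds in reverse).

ΔG = 5.53 kJ/mol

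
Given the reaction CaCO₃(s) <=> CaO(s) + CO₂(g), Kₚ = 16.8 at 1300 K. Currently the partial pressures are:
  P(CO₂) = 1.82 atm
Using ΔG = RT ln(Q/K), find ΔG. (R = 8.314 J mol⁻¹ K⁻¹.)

(CaCO₃, CaO are pure solids — omitted from Qₚ.)
Qₚ = P(CO₂) = 1.82
ΔG = RT ln(Qₚ/Kₚ) = (8.314 J mol⁻¹ K⁻¹)(1300 K) × ln(1.82/16.8)
   = (10.81 kJ/mol)(-2.223) = -24.0 kJ/mol
ΔG < 0, so the forward reaction is spontaneous (proceeds forward).

ΔG = -24.0 kJ/mol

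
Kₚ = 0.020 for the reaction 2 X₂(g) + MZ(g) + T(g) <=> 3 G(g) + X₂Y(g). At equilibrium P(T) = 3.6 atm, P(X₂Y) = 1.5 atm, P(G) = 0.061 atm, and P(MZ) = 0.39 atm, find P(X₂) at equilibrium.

At equilibrium, Kₚ = P(G)³·P(X₂Y) / (P(X₂)²·P(MZ)·P(T)) = 0.020.
(0.061)³·(1.5) / ((P(X₂))²·(0.39)·(3.6)) = 0.020
P(X₂)² = 0.0121 ⇒ P(X₂) = 0.11 atm

P(X₂) = 0.11 atm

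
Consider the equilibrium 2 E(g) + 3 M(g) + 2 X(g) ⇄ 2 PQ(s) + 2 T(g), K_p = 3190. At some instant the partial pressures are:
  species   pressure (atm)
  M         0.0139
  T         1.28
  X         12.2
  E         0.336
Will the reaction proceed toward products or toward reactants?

in the reverse direction

(PQ is a pure solid — omitted from Q_p.)
Q_p = P(T)² / (P(E)²·P(M)³·P(X)²) = (1.28)² / ((0.336)²·(0.0139)³·(12.2)²) = 36300
Q_p = 36300 > K_p = 3190, so the reverse reaction proceeds.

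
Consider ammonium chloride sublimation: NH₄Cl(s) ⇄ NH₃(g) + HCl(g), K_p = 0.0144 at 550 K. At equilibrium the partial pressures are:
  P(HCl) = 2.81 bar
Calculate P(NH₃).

(NH₄Cl is a pure solid — omitted from K_p.)
At equilibrium, K_p = P(NH₃)·P(HCl) = 0.0144.
(P(NH₃))·(2.81) = 0.0144
P(NH₃) = 0.00512 bar

P(NH₃) = 0.00512 bar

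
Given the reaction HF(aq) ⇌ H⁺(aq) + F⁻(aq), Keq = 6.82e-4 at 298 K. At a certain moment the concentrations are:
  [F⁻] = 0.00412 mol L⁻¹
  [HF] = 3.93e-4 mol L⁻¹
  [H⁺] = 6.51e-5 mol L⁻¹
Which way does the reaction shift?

Q = [H⁺]·[F⁻] / [HF] = (6.51e-5)·(0.00412) / (3.93e-4) = 6.82e-4
Q = 6.82e-4 = Keq, so the system is already at equilibrium.

no net change (already at equilibrium)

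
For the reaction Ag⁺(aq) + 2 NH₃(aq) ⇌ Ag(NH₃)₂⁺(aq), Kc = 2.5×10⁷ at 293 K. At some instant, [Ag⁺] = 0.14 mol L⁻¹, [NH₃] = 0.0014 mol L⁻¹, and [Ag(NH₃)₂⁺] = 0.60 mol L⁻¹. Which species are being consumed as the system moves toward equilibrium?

Qc = [Ag(NH₃)₂⁺] / ([Ag⁺]·[NH₃]²) = (0.60) / ((0.14)·(0.0014)²) = 2.2×10⁶
Qc = 2.2×10⁶ < Kc = 2.5×10⁷: net forward reaction.

Ag⁺, NH₃ (reactants)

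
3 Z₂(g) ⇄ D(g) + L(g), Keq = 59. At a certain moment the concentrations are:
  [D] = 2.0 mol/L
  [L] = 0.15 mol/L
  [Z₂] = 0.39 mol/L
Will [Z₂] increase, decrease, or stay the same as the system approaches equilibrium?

decrease

Q = [D]·[L] / [Z₂]³ = (2.0)·(0.15) / (0.39)³ = 5.1
Q = 5.1 < Keq = 59: net forward reaction.
Z₂ is a reactant, so it decreases.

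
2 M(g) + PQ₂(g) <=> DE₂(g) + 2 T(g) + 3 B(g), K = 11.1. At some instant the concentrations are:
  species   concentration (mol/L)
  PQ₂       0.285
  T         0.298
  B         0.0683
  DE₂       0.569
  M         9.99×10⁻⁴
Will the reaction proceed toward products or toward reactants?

reverse (toward reactants)

Q = [DE₂]·[T]²·[B]³ / ([M]²·[PQ₂]) = (0.569)·(0.298)²·(0.0683)³ / ((9.99×10⁻⁴)²·(0.285)) = 56.6
Q = 56.6 > K = 11.1, so the reverse reaction proceeds.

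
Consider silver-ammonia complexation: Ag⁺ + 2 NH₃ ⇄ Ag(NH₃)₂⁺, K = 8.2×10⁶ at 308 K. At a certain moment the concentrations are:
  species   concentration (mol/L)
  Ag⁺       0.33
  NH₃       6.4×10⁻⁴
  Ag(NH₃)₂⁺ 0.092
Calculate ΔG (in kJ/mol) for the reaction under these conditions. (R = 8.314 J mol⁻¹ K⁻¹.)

Q = [Ag(NH₃)₂⁺] / ([Ag⁺]·[NH₃]²) = (0.092) / ((0.33)·(6.4×10⁻⁴)²) = 6.81×10⁵
ΔG = RT ln(Q/K) = (8.314 J mol⁻¹ K⁻¹)(308 K) × ln(6.81×10⁵/8.2×10⁶)
   = (2.561 kJ/mol)(-2.488) = -6.37 kJ/mol
ΔG < 0, so the forward reaction is spontaneous (proceeds forward).

ΔG = -6.37 kJ/mol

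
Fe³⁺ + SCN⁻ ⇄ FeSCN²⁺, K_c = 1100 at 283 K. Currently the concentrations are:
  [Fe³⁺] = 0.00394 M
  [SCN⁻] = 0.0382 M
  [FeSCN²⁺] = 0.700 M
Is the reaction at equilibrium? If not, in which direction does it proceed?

Q_c = [FeSCN²⁺] / ([Fe³⁺]·[SCN⁻]) = (0.700) / ((0.00394)·(0.0382)) = 4650
Q_c = 4650 > K_c = 1100, so the reverse reaction proceeds.

to the left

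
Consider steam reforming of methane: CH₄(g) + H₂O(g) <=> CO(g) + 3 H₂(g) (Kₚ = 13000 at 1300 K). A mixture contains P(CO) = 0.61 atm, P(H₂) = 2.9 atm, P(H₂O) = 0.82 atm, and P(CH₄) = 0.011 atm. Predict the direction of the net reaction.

to the right

Qₚ = P(CO)·P(H₂)³ / (P(CH₄)·P(H₂O)) = (0.61)·(2.9)³ / ((0.011)·(0.82)) = 1600
Qₚ = 1600 < Kₚ = 13000, so the forward reaction proceeds.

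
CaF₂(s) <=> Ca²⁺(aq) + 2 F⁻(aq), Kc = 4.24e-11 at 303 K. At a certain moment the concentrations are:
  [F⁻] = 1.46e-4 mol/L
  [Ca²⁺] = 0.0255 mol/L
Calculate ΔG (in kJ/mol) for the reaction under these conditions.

ΔG = 6.43 kJ/mol

(CaF₂ is a pure solid — omitted from Qc.)
Qc = [Ca²⁺]·[F⁻]² = (0.0255)·(1.46e-4)² = 5.44e-10
ΔG = RT ln(Qc/Kc) = (8.314 J mol⁻¹ K⁻¹)(303 K) × ln(5.44e-10/4.24e-11)
   = (2.519 kJ/mol)(2.552) = 6.43 kJ/mol
ΔG > 0, so the forward reaction is non-spontaneous (proceeds in reverse).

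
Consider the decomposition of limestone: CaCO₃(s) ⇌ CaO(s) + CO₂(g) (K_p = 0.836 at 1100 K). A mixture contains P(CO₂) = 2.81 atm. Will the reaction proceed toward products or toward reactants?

reverse (toward reactants)

(CaCO₃, CaO are pure solids — omitted from Q_p.)
Q_p = P(CO₂) = 2.81
Q_p = 2.81 > K_p = 0.836, so the reverse reaction proceeds.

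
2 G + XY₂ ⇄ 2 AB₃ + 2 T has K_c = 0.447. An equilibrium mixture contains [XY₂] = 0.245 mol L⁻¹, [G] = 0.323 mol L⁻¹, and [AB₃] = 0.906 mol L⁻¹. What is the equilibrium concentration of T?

[T] = 0.118 mol L⁻¹

At equilibrium, K_c = [AB₃]²·[T]² / ([G]²·[XY₂]) = 0.447.
(0.906)²·([T])² / ((0.323)²·(0.245)) = 0.447
[T]² = 0.0139 ⇒ [T] = 0.118 mol L⁻¹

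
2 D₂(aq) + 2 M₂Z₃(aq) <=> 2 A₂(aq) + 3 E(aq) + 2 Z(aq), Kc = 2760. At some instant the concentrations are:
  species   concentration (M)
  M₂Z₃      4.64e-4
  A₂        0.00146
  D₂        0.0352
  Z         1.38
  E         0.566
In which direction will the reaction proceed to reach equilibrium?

Qc = [A₂]²·[E]³·[Z]² / ([D₂]²·[M₂Z₃]²) = (0.00146)²·(0.566)³·(1.38)² / ((0.0352)²·(4.64e-4)²) = 2760
Qc = 2760 = Kc, so the system is already at equilibrium.

no net change (already at equilibrium)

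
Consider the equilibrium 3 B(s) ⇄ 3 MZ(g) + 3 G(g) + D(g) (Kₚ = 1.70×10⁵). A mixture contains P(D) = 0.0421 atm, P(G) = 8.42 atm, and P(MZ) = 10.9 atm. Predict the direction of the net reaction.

to the right

(B is a pure solid — omitted from Qₚ.)
Qₚ = P(MZ)³·P(G)³·P(D) = (10.9)³·(8.42)³·(0.0421) = 32500
Qₚ = 32500 < Kₚ = 1.70×10⁵, so the forward reaction proceeds.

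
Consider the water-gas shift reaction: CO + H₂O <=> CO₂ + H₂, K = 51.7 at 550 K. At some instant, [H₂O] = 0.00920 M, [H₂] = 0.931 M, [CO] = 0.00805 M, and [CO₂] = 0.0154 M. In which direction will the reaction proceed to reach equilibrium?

Q = [CO₂]·[H₂] / ([CO]·[H₂O]) = (0.0154)·(0.931) / ((0.00805)·(0.00920)) = 194
Q = 194 > K = 51.7, so the reverse reaction proceeds.

toward reactants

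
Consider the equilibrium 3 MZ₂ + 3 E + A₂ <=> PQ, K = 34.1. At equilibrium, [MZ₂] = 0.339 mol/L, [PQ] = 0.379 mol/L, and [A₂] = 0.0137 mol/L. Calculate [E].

At equilibrium, K = [PQ] / ([MZ₂]³·[E]³·[A₂]) = 34.1.
(0.379) / ((0.339)³·([E])³·(0.0137)) = 34.1
[E]³ = 20.8 ⇒ [E] = 2.75 mol/L

[E] = 2.75 mol/L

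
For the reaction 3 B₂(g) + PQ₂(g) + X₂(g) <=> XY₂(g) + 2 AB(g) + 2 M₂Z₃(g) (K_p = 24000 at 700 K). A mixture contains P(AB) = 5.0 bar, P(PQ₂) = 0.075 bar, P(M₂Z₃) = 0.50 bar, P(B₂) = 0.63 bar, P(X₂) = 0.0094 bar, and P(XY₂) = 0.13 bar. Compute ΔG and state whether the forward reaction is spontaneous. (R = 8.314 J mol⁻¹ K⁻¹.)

Q_p = P(XY₂)·P(AB)²·P(M₂Z₃)² / (P(B₂)³·P(PQ₂)·P(X₂)) = (0.13)·(5.0)²·(0.50)² / ((0.63)³·(0.075)·(0.0094)) = 4610
ΔG = RT ln(Q_p/K_p) = (8.314 J mol⁻¹ K⁻¹)(700 K) × ln(4610/24000)
   = (5.820 kJ/mol)(-1.650) = -9.60 kJ/mol
ΔG < 0, so the forward reaction is spontaneous (proceeds forward).

ΔG = -9.60 kJ/mol; the forward reaction is spontaneous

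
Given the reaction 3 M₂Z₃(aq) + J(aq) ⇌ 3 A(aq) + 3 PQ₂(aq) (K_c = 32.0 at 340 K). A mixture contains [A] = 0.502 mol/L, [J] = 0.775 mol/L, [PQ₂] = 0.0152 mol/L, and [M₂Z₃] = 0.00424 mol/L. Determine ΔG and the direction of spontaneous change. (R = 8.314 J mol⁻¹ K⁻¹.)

ΔG = -4.09 kJ/mol; the forward reaction is spontaneous

Q_c = [A]³·[PQ₂]³ / ([M₂Z₃]³·[J]) = (0.502)³·(0.0152)³ / ((0.00424)³·(0.775)) = 7.52
ΔG = RT ln(Q_c/K_c) = (8.314 J mol⁻¹ K⁻¹)(340 K) × ln(7.52/32.0)
   = (2.827 kJ/mol)(-1.448) = -4.09 kJ/mol
ΔG < 0, so the forward reaction is spontaneous (proceeds forward).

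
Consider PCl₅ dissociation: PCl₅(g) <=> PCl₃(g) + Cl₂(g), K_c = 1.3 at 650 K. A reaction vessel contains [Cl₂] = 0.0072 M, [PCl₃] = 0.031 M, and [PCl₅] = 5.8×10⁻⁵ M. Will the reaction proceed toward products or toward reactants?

Q_c = [PCl₃]·[Cl₂] / [PCl₅] = (0.031)·(0.0072) / (5.8×10⁻⁵) = 3.8
Q_c = 3.8 > K_c = 1.3, so the reverse reaction proceeds.

toward reactants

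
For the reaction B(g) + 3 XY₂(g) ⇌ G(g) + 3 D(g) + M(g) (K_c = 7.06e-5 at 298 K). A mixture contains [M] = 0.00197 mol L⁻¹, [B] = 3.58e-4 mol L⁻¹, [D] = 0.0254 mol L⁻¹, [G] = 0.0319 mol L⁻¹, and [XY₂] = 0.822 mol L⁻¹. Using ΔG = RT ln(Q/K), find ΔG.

ΔG = -6.47 kJ/mol

Q_c = [G]·[D]³·[M] / ([B]·[XY₂]³) = (0.0319)·(0.0254)³·(0.00197) / ((3.58e-4)·(0.822)³) = 5.18e-6
ΔG = RT ln(Q_c/K_c) = (8.314 J mol⁻¹ K⁻¹)(298 K) × ln(5.18e-6/7.06e-5)
   = (2.478 kJ/mol)(-2.612) = -6.47 kJ/mol
ΔG < 0, so the forward reaction is spontaneous (proceeds forward).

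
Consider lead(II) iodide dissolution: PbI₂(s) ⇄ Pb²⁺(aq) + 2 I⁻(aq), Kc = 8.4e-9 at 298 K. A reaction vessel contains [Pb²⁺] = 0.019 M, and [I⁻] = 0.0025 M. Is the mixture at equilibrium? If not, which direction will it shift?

no; Q > K, reaction proceeds in reverse

(PbI₂ is a pure solid — omitted from Qc.)
Qc = [Pb²⁺]·[I⁻]² = (0.019)·(0.0025)² = 1.2e-7
Qc = 1.2e-7 > Kc = 8.4e-9: net reverse reaction.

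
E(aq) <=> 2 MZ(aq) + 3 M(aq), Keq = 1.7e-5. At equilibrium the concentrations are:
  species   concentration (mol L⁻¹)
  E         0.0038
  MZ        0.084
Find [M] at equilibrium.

At equilibrium, Keq = [MZ]²·[M]³ / [E] = 1.7e-5.
(0.084)²·([M])³ / (0.0038) = 1.7e-5
[M]³ = 9.16e-6 ⇒ [M] = 0.021 mol L⁻¹

[M] = 0.021 mol L⁻¹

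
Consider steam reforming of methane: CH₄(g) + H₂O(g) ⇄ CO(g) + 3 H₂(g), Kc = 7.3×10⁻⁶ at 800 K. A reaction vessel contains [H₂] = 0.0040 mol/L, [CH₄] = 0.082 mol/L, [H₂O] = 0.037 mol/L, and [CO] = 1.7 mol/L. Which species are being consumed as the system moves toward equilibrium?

CO, H₂ (products)

Qc = [CO]·[H₂]³ / ([CH₄]·[H₂O]) = (1.7)·(0.0040)³ / ((0.082)·(0.037)) = 3.6×10⁻⁵
Qc = 3.6×10⁻⁵ > Kc = 7.3×10⁻⁶: net reverse reaction.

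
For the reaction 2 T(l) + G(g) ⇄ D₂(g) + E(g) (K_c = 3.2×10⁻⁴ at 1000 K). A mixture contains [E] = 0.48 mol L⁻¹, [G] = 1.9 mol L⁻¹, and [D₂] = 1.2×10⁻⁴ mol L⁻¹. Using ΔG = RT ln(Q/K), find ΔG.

(T is a pure liquid — omitted from Q_c.)
Q_c = [D₂]·[E] / [G] = (1.2×10⁻⁴)·(0.48) / (1.9) = 3.03×10⁻⁵
ΔG = RT ln(Q_c/K_c) = (8.314 J mol⁻¹ K⁻¹)(1000 K) × ln(3.03×10⁻⁵/3.2×10⁻⁴)
   = (8.314 kJ/mol)(-2.357) = -19.6 kJ/mol
ΔG < 0, so the forward reaction is spontaneous (proceeds forward).

ΔG = -19.6 kJ/mol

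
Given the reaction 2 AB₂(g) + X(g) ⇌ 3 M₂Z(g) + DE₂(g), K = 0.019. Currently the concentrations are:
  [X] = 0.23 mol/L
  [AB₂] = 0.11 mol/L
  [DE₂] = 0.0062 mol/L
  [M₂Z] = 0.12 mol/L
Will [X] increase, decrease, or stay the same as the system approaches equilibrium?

decrease

Q = [M₂Z]³·[DE₂] / ([AB₂]²·[X]) = (0.12)³·(0.0062) / ((0.11)²·(0.23)) = 0.0038
Q = 0.0038 < K = 0.019: net forward reaction.
X is a reactant, so it decreases.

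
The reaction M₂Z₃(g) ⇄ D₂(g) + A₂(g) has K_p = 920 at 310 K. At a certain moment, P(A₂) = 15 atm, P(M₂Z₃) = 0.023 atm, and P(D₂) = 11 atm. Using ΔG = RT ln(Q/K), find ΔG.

ΔG = 5.29 kJ/mol

Q_p = P(D₂)·P(A₂) / P(M₂Z₃) = (11)·(15) / (0.023) = 7170
ΔG = RT ln(Q_p/K_p) = (8.314 J mol⁻¹ K⁻¹)(310 K) × ln(7170/920)
   = (2.577 kJ/mol)(2.053) = 5.29 kJ/mol
ΔG > 0, so the forward reaction is non-spontaneous (proceeds in reverse).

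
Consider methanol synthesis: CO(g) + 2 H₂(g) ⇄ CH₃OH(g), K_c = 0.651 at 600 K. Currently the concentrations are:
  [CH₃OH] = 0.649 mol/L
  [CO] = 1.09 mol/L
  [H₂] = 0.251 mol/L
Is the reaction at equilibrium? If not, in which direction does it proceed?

toward reactants

Q_c = [CH₃OH] / ([CO]·[H₂]²) = (0.649) / ((1.09)·(0.251)²) = 9.45
Q_c = 9.45 > K_c = 0.651, so the reverse reaction proceeds.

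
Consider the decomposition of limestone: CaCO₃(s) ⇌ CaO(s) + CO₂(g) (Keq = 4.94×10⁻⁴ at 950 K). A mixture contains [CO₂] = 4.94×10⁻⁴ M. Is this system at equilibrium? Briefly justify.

(CaCO₃, CaO are pure solids — omitted from Q.)
Q = [CO₂] = 4.94×10⁻⁴
Q = 4.94×10⁻⁴ = Keq; the system is at equilibrium.

yes, at equilibrium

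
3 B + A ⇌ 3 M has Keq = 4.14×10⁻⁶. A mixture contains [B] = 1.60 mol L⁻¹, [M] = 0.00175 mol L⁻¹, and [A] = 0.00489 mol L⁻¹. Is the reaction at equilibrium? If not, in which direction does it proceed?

Q = [M]³ / ([B]³·[A]) = (0.00175)³ / ((1.60)³·(0.00489)) = 2.68×10⁻⁷
Q = 2.68×10⁻⁷ < Keq = 4.14×10⁻⁶, so the forward reaction proceeds.

toward products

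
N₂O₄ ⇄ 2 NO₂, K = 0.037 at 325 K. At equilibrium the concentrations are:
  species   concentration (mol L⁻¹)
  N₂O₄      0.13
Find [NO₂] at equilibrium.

[NO₂] = 0.069 mol L⁻¹

At equilibrium, K = [NO₂]² / [N₂O₄] = 0.037.
([NO₂])² / (0.13) = 0.037
[NO₂]² = 0.00481 ⇒ [NO₂] = 0.069 mol L⁻¹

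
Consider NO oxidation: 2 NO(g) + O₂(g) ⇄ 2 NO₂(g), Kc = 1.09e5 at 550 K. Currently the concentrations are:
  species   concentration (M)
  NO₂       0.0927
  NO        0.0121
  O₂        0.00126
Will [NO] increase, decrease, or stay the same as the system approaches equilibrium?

decrease

Qc = [NO₂]² / ([NO]²·[O₂]) = (0.0927)² / ((0.0121)²·(0.00126)) = 46600
Qc = 46600 < Kc = 1.09e5: net forward reaction.
NO is a reactant, so it decreases.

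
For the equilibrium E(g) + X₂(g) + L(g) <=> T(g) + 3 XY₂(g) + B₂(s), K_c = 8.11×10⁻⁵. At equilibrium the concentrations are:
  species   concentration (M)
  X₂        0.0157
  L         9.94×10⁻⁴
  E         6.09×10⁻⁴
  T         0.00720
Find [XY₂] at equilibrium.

[XY₂] = 4.75×10⁻⁴ M

(B₂ is a pure solid — omitted from K_c.)
At equilibrium, K_c = [T]·[XY₂]³ / ([E]·[X₂]·[L]) = 8.11×10⁻⁵.
(0.00720)·([XY₂])³ / ((6.09×10⁻⁴)·(0.0157)·(9.94×10⁻⁴)) = 8.11×10⁻⁵
[XY₂]³ = 1.07×10⁻¹⁰ ⇒ [XY₂] = 4.75×10⁻⁴ M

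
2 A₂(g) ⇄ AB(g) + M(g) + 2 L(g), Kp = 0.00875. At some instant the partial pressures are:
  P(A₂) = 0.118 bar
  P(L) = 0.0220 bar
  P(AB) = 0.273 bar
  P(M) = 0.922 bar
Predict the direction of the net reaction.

Qp = P(AB)·P(M)·P(L)² / P(A₂)² = (0.273)·(0.922)·(0.0220)² / (0.118)² = 0.00875
Qp = 0.00875 = Kp, so the system is already at equilibrium.

neither direction; the system is at equilibrium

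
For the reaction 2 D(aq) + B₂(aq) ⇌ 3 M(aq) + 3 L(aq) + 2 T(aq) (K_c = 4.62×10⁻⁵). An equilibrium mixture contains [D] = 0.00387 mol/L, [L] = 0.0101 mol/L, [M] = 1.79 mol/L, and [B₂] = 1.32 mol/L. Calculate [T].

At equilibrium, K_c = [M]³·[L]³·[T]² / ([D]²·[B₂]) = 4.62×10⁻⁵.
(1.79)³·(0.0101)³·([T])² / ((0.00387)²·(1.32)) = 4.62×10⁻⁵
[T]² = 1.55×10⁻⁴ ⇒ [T] = 0.0124 mol/L

[T] = 0.0124 mol/L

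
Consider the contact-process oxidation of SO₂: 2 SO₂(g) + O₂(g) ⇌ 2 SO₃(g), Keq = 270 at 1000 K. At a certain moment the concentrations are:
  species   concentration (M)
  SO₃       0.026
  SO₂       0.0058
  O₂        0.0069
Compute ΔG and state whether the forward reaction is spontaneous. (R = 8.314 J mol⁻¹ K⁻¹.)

ΔG = 19.8 kJ/mol; the forward reaction is non-spontaneous

Q = [SO₃]² / ([SO₂]²·[O₂]) = (0.026)² / ((0.0058)²·(0.0069)) = 2910
ΔG = RT ln(Q/Keq) = (8.314 J mol⁻¹ K⁻¹)(1000 K) × ln(2910/270)
   = (8.314 kJ/mol)(2.377) = 19.8 kJ/mol
ΔG > 0, so the forward reaction is non-spontaneous (proceeds in reverse).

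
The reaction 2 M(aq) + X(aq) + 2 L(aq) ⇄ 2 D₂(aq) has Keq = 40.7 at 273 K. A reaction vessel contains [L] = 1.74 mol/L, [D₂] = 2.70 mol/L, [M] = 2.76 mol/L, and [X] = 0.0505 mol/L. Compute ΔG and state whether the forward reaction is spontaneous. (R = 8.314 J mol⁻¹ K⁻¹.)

ΔG = -4.25 kJ/mol; the forward reaction is spontaneous

Q = [D₂]² / ([M]²·[X]·[L]²) = (2.70)² / ((2.76)²·(0.0505)·(1.74)²) = 6.26
ΔG = RT ln(Q/Keq) = (8.314 J mol⁻¹ K⁻¹)(273 K) × ln(6.26/40.7)
   = (2.270 kJ/mol)(-1.872) = -4.25 kJ/mol
ΔG < 0, so the forward reaction is spontaneous (proceeds forward).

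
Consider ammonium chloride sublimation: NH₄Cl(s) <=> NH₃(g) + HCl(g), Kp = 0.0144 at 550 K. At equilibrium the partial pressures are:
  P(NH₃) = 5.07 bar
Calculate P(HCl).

P(HCl) = 0.00284 bar

(NH₄Cl is a pure solid — omitted from Kp.)
At equilibrium, Kp = P(NH₃)·P(HCl) = 0.0144.
(5.07)·(P(HCl)) = 0.0144
P(HCl) = 0.00284 bar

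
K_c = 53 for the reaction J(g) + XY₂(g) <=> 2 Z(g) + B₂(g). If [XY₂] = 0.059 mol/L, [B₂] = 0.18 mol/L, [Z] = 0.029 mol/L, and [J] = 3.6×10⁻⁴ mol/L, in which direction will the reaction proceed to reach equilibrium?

Q_c = [Z]²·[B₂] / ([J]·[XY₂]) = (0.029)²·(0.18) / ((3.6×10⁻⁴)·(0.059)) = 7.1
Q_c = 7.1 < K_c = 53, so the forward reaction proceeds.

toward products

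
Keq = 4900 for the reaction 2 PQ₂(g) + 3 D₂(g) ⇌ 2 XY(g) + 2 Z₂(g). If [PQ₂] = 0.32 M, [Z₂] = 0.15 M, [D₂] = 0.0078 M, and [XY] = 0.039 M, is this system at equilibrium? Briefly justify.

no; Q < K, reaction proceeds forward

Q = [XY]²·[Z₂]² / ([PQ₂]²·[D₂]³) = (0.039)²·(0.15)² / ((0.32)²·(0.0078)³) = 700
Q = 700 < Keq = 4900: net forward reaction.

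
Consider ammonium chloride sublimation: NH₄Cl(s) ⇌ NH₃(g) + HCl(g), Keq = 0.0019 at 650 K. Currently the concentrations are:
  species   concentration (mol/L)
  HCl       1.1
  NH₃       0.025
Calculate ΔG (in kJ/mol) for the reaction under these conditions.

ΔG = 14.4 kJ/mol

(NH₄Cl is a pure solid — omitted from Q.)
Q = [NH₃]·[HCl] = (0.025)·(1.1) = 0.0275
ΔG = RT ln(Q/Keq) = (8.314 J mol⁻¹ K⁻¹)(650 K) × ln(0.0275/0.0019)
   = (5.404 kJ/mol)(2.672) = 14.4 kJ/mol
ΔG > 0, so the forward reaction is non-spontaneous (proceeds in reverse).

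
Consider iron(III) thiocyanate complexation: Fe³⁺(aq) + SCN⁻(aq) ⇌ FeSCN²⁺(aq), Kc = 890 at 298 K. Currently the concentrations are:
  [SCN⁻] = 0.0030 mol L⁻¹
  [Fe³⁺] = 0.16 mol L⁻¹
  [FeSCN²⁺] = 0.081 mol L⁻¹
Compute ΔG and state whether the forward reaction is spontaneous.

ΔG = -4.12 kJ/mol; the forward reaction is spontaneous

Qc = [FeSCN²⁺] / ([Fe³⁺]·[SCN⁻]) = (0.081) / ((0.16)·(0.0030)) = 169
ΔG = RT ln(Qc/Kc) = (8.314 J mol⁻¹ K⁻¹)(298 K) × ln(169/890)
   = (2.478 kJ/mol)(-1.661) = -4.12 kJ/mol
ΔG < 0, so the forward reaction is spontaneous (proceeds forward).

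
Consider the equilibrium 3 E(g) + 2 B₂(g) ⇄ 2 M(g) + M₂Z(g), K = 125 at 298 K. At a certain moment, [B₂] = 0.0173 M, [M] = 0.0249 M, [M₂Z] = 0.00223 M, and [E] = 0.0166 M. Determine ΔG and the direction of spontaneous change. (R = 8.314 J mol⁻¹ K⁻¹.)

ΔG = 5.18 kJ/mol; the forward reaction is non-spontaneous

Q = [M]²·[M₂Z] / ([E]³·[B₂]²) = (0.0249)²·(0.00223) / ((0.0166)³·(0.0173)²) = 1010
ΔG = RT ln(Q/K) = (8.314 J mol⁻¹ K⁻¹)(298 K) × ln(1010/125)
   = (2.478 kJ/mol)(2.089) = 5.18 kJ/mol
ΔG > 0, so the forward reaction is non-spontaneous (proceeds in reverse).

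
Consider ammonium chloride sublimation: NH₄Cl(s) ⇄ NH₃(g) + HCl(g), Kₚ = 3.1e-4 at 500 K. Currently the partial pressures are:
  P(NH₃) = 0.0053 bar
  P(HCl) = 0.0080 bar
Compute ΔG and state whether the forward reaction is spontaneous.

ΔG = -8.27 kJ/mol; the forward reaction is spontaneous

(NH₄Cl is a pure solid — omitted from Qₚ.)
Qₚ = P(NH₃)·P(HCl) = (0.0053)·(0.0080) = 4.24e-5
ΔG = RT ln(Qₚ/Kₚ) = (8.314 J mol⁻¹ K⁻¹)(500 K) × ln(4.24e-5/3.1e-4)
   = (4.157 kJ/mol)(-1.989) = -8.27 kJ/mol
ΔG < 0, so the forward reaction is spontaneous (proceeds forward).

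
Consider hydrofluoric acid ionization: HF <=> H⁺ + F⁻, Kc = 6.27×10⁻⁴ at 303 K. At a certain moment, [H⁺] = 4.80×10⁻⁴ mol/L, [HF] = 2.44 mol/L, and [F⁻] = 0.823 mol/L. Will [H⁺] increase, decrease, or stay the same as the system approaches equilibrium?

increase

Qc = [H⁺]·[F⁻] / [HF] = (4.80×10⁻⁴)·(0.823) / (2.44) = 1.62×10⁻⁴
Qc = 1.62×10⁻⁴ < Kc = 6.27×10⁻⁴: net forward reaction.
H⁺ is a product, so it increases.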